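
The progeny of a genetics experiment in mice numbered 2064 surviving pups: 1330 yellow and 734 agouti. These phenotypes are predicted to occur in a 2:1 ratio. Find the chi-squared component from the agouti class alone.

3.076

The 2:1 ratio has 3 parts, so with N = 2064 the expected counts are:
  yellow: 2064 × 2/3 = 1376
  agouti: 2064 × 1/3 = 688
Contribution of agouti: (734 − 688)² / 688 = 3.0756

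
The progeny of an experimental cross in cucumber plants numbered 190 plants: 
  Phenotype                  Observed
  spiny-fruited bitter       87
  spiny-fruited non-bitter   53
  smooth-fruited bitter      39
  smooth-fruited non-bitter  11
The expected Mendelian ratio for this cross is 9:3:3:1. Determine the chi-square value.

Under the 9:3:3:1 hypothesis (Σ ratio = 16, N = 190):
  spiny-fruited bitter: 190 × 9/16 = 106.875
  spiny-fruited non-bitter: 190 × 3/16 = 35.625
  smooth-fruited bitter: 190 × 3/16 = 35.625
  smooth-fruited non-bitter: 190 × 1/16 = 11.875
χ² = Σ (O − E)² / E
  spiny-fruited bitter: (87 − 106.875)² / 106.875 = 3.6961
  spiny-fruited non-bitter: (53 − 35.625)² / 35.625 = 8.4741
  smooth-fruited bitter: (39 − 35.625)² / 35.625 = 0.3197
  smooth-fruited non-bitter: (11 − 11.875)² / 11.875 = 0.0645
χ² = 3.6961 + 8.4741 + 0.3197 + 0.0645 = 12.5544 ≈ 12.554

12.554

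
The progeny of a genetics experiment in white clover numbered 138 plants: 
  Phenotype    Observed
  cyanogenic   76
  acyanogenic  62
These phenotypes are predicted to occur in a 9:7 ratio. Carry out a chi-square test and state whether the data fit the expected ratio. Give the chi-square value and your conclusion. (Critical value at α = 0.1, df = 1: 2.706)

The 9:7 ratio has 16 parts, so with N = 138 the expected counts are:
  cyanogenic: 138 × 9/16 = 77.625
  acyanogenic: 138 × 7/16 = 60.375
χ² = Σ (O − E)² / E
  cyanogenic: (76 − 77.625)² / 77.625 = 0.0340
  acyanogenic: (62 − 60.375)² / 60.375 = 0.0437
χ² = 0.0340 + 0.0437 = 0.0777 ≈ 0.078
Degrees of freedom = 2 − 1 = 1; critical value at α = 0.1 is 2.706.
Since 0.078 < 2.706, we fail to reject the null hypothesis — the data are consistent with the 9:7 ratio.

0.078; consistent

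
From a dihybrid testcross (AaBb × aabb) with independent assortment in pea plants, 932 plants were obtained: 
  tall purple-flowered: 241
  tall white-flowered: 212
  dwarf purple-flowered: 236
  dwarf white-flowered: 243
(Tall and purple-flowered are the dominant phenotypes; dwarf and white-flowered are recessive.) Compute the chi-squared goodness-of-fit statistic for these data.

A dihybrid testcross with independent assortment gives a 1:1:1:1 ratio.
Expected counts for N = 932 under a 1:1:1:1 ratio (total parts = 4):
  tall purple-flowered: 932 × 1/4 = 233
  tall white-flowered: 932 × 1/4 = 233
  dwarf purple-flowered: 932 × 1/4 = 233
  dwarf white-flowered: 932 × 1/4 = 233
χ² = Σ (O − E)² / E
  tall purple-flowered: (241 − 233)² / 233 = 0.2747
  tall white-flowered: (212 − 233)² / 233 = 1.8927
  dwarf purple-flowered: (236 − 233)² / 233 = 0.0386
  dwarf white-flowered: (243 − 233)² / 233 = 0.4292
χ² = 0.2747 + 1.8927 + 0.0386 + 0.4292 = 2.6352 ≈ 2.635

2.635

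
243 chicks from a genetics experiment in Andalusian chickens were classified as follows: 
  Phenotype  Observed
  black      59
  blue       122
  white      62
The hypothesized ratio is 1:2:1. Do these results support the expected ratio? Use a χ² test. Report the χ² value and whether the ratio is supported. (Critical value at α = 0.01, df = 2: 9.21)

0.078; consistent

Expected counts for N = 243 under a 1:2:1 ratio (total parts = 4):
  black: 243 × 1/4 = 60.75
  blue: 243 × 2/4 = 121.5
  white: 243 × 1/4 = 60.75
χ² = Σ (O − E)² / E
  black: (59 − 60.75)² / 60.75 = 0.0504
  blue: (122 − 121.5)² / 121.5 = 0.0021
  white: (62 − 60.75)² / 60.75 = 0.0257
χ² = 0.0504 + 0.0021 + 0.0257 = 0.0782 ≈ 0.078
Degrees of freedom = 3 − 1 = 2; critical value at α = 0.01 is 9.21.
Since 0.078 < 9.21, we fail to reject the null hypothesis — the data are consistent with the 1:2:1 ratio.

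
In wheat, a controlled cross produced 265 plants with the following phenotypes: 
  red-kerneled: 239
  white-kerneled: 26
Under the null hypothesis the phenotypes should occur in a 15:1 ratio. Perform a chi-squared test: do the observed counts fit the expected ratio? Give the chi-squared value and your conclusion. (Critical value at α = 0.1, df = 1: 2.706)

The 15:1 ratio has 16 parts, so with N = 265 the expected counts are:
  red-kerneled: 265 × 15/16 = 248.4375
  white-kerneled: 265 × 1/16 = 16.5625
χ² = Σ (O − E)² / E
  red-kerneled: (239 − 248.4375)² / 248.4375 = 0.3585
  white-kerneled: (26 − 16.5625)² / 16.5625 = 5.3776
χ² = 0.3585 + 5.3776 = 5.7361 ≈ 5.736
Degrees of freedom = 2 − 1 = 1; critical value at α = 0.1 is 2.706.
Since 5.736 > 2.706, we reject the null hypothesis — the data do not fit the 15:1 ratio.

5.736; not consistent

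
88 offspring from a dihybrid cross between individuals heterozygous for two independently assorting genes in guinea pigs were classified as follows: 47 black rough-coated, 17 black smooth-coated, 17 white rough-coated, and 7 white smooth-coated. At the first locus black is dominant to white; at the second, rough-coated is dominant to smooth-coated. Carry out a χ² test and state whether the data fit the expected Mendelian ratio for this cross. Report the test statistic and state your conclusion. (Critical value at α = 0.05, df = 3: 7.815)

0.566; consistent

A dihybrid F₂ with independent assortment and complete dominance at both loci gives a 9:3:3:1 phenotypic ratio.
Expected counts for N = 88 under a 9:3:3:1 ratio (total parts = 16):
  black rough-coated: 88 × 9/16 = 49.5
  black smooth-coated: 88 × 3/16 = 16.5
  white rough-coated: 88 × 3/16 = 16.5
  white smooth-coated: 88 × 1/16 = 5.5
χ² = Σ (O − E)² / E
  black rough-coated: (47 − 49.5)² / 49.5 = 0.1263
  black smooth-coated: (17 − 16.5)² / 16.5 = 0.0152
  white rough-coated: (17 − 16.5)² / 16.5 = 0.0152
  white smooth-coated: (7 − 5.5)² / 5.5 = 0.4091
χ² = 0.1263 + 0.0152 + 0.0152 + 0.4091 = 0.5658 ≈ 0.566
Degrees of freedom = 4 − 1 = 3; critical value at α = 0.05 is 7.815.
Since 0.566 < 7.815, we fail to reject the null hypothesis — the data are consistent with the 9:3:3:1 ratio.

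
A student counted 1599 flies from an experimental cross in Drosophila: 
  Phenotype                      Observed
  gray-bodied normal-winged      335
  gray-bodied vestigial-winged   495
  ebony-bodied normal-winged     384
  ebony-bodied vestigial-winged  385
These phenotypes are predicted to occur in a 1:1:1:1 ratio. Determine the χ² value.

Total ratio parts = 4. Expected numbers out of 1599:
  gray-bodied normal-winged: 1599 × 1/4 = 399.75
  gray-bodied vestigial-winged: 1599 × 1/4 = 399.75
  ebony-bodied normal-winged: 1599 × 1/4 = 399.75
  ebony-bodied vestigial-winged: 1599 × 1/4 = 399.75
χ² = Σ (O − E)² / E
  gray-bodied normal-winged: (335 − 399.75)² / 399.75 = 10.4880
  gray-bodied vestigial-winged: (495 − 399.75)² / 399.75 = 22.6956
  ebony-bodied normal-winged: (384 − 399.75)² / 399.75 = 0.6205
  ebony-bodied vestigial-winged: (385 − 399.75)² / 399.75 = 0.5442
χ² = 10.4880 + 22.6956 + 0.6205 + 0.5442 = 34.3483 ≈ 34.348

34.348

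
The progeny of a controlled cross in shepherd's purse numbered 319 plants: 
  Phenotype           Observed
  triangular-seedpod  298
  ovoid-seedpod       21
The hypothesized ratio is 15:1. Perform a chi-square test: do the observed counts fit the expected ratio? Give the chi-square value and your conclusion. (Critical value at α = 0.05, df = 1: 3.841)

The 15:1 ratio has 16 parts, so with N = 319 the expected counts are:
  triangular-seedpod: 319 × 15/16 = 299.0625
  ovoid-seedpod: 319 × 1/16 = 19.9375
χ² = Σ (O − E)² / E
  triangular-seedpod: (298 − 299.0625)² / 299.0625 = 0.0038
  ovoid-seedpod: (21 − 19.9375)² / 19.9375 = 0.0566
χ² = 0.0038 + 0.0566 = 0.0604 ≈ 0.060
Degrees of freedom = 2 − 1 = 1; critical value at α = 0.05 is 3.841.
Since 0.060 < 3.841, we fail to reject the null hypothesis — the data are consistent with the 15:1 ratio.

0.060; consistent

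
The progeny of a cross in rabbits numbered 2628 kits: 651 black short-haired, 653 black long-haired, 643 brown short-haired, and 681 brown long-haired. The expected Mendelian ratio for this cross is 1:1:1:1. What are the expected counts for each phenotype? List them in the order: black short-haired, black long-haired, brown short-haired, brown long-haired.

Total ratio parts = 4. Expected numbers out of 2628:
  black short-haired: 2628 × 1/4 = 657
  black long-haired: 2628 × 1/4 = 657
  brown short-haired: 2628 × 1/4 = 657
  brown long-haired: 2628 × 1/4 = 657

657, 657, 657, 657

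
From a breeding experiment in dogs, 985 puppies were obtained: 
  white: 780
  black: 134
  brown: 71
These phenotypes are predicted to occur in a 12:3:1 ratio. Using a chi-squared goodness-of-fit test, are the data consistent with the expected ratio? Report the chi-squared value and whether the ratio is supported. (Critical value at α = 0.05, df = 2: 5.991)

17.661; not consistent

Total ratio parts = 16. Expected numbers out of 985:
  white: 985 × 12/16 = 738.75
  black: 985 × 3/16 = 184.6875
  brown: 985 × 1/16 = 61.5625
χ² = Σ (O − E)² / E
  white: (780 − 738.75)² / 738.75 = 2.3033
  black: (134 − 184.6875)² / 184.6875 = 13.9112
  brown: (71 − 61.5625)² / 61.5625 = 1.4468
χ² = 2.3033 + 13.9112 + 1.4468 = 17.6613 ≈ 17.661
Degrees of freedom = 3 − 1 = 2; critical value at α = 0.05 is 5.991.
Since 17.661 > 5.991, we reject the null hypothesis — the data do not fit the 12:3:1 ratio.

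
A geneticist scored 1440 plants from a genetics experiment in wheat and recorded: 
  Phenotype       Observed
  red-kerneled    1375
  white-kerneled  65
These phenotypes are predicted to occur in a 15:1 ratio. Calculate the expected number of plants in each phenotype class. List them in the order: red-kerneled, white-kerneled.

Total ratio parts = 16. Expected numbers out of 1440:
  red-kerneled: 1440 × 15/16 = 1350
  white-kerneled: 1440 × 1/16 = 90

1350, 90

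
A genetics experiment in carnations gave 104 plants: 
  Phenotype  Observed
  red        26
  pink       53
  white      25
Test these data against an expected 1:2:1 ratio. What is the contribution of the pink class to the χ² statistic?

0.019

Total ratio parts = 4. Expected numbers out of 104:
  red: 104 × 1/4 = 26
  pink: 104 × 2/4 = 52
  white: 104 × 1/4 = 26
Contribution of pink: (53 − 52)² / 52 = 0.0192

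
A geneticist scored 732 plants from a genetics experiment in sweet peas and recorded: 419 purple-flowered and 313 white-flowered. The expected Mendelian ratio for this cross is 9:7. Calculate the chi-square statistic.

0.292

Expected counts for N = 732 under a 9:7 ratio (total parts = 16):
  purple-flowered: 732 × 9/16 = 411.75
  white-flowered: 732 × 7/16 = 320.25
χ² = Σ (O − E)² / E
  purple-flowered: (419 − 411.75)² / 411.75 = 0.1277
  white-flowered: (313 − 320.25)² / 320.25 = 0.1641
χ² = 0.1277 + 0.1641 = 0.2918 ≈ 0.292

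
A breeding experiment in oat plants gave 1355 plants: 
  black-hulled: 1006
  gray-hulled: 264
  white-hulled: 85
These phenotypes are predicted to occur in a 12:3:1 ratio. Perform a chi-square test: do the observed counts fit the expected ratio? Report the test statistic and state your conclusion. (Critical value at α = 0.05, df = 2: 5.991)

0.493; consistent

Total ratio parts = 16. Expected numbers out of 1355:
  black-hulled: 1355 × 12/16 = 1016.25
  gray-hulled: 1355 × 3/16 = 254.0625
  white-hulled: 1355 × 1/16 = 84.6875
χ² = Σ (O − E)² / E
  black-hulled: (1006 − 1016.25)² / 1016.25 = 0.1034
  gray-hulled: (264 − 254.0625)² / 254.0625 = 0.3887
  white-hulled: (85 − 84.6875)² / 84.6875 = 0.0012
χ² = 0.1034 + 0.3887 + 0.0012 = 0.4933 ≈ 0.493
Degrees of freedom = 3 − 1 = 2; critical value at α = 0.05 is 5.991.
Since 0.493 < 5.991, we fail to reject the null hypothesis — the data are consistent with the 12:3:1 ratio.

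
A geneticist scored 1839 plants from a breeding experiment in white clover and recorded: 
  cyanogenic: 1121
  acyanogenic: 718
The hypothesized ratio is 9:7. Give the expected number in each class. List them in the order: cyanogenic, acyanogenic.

1034.4375, 804.5625

Under the 9:7 hypothesis (Σ ratio = 16, N = 1839):
  cyanogenic: 1839 × 9/16 = 1034.4375
  acyanogenic: 1839 × 7/16 = 804.5625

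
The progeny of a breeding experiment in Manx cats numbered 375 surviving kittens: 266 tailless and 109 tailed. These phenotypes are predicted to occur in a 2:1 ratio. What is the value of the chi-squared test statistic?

Total ratio parts = 3. Expected numbers out of 375:
  tailless: 375 × 2/3 = 250
  tailed: 375 × 1/3 = 125
χ² = Σ (O − E)² / E
  tailless: (266 − 250)² / 250 = 1.0240
  tailed: (109 − 125)² / 125 = 2.0480
χ² = 1.0240 + 2.0480 = 3.072

3.072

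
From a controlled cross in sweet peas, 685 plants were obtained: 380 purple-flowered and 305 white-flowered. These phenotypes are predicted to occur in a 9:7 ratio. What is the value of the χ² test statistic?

0.167

Under the 9:7 hypothesis (Σ ratio = 16, N = 685):
  purple-flowered: 685 × 9/16 = 385.3125
  white-flowered: 685 × 7/16 = 299.6875
χ² = Σ (O − E)² / E
  purple-flowered: (380 − 385.3125)² / 385.3125 = 0.0732
  white-flowered: (305 − 299.6875)² / 299.6875 = 0.0942
χ² = 0.0732 + 0.0942 = 0.1674 ≈ 0.167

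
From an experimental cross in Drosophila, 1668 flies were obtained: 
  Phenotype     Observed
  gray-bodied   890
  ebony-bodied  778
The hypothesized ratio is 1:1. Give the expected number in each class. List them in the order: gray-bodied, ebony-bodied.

Total ratio parts = 2. Expected numbers out of 1668:
  gray-bodied: 1668 × 1/2 = 834
  ebony-bodied: 1668 × 1/2 = 834

834, 834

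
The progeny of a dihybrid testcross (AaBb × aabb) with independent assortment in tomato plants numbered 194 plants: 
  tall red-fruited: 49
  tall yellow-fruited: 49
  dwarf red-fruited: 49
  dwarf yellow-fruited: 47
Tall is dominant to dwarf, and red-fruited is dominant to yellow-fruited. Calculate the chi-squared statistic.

A dihybrid testcross with independent assortment gives a 1:1:1:1 ratio.
Expected counts for N = 194 under a 1:1:1:1 ratio (total parts = 4):
  tall red-fruited: 194 × 1/4 = 48.5
  tall yellow-fruited: 194 × 1/4 = 48.5
  dwarf red-fruited: 194 × 1/4 = 48.5
  dwarf yellow-fruited: 194 × 1/4 = 48.5
χ² = Σ (O − E)² / E
  tall red-fruited: (49 − 48.5)² / 48.5 = 0.0052
  tall yellow-fruited: (49 − 48.5)² / 48.5 = 0.0052
  dwarf red-fruited: (49 − 48.5)² / 48.5 = 0.0052
  dwarf yellow-fruited: (47 − 48.5)² / 48.5 = 0.0464
χ² = 0.0052 + 0.0052 + 0.0052 + 0.0464 = 0.062

0.062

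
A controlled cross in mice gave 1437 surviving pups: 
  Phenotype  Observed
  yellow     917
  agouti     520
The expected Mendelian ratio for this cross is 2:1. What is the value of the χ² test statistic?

Expected counts for N = 1437 under a 2:1 ratio (total parts = 3):
  yellow: 1437 × 2/3 = 958
  agouti: 1437 × 1/3 = 479
χ² = Σ (O − E)² / E
  yellow: (917 − 958)² / 958 = 1.7547
  agouti: (520 − 479)² / 479 = 3.5094
χ² = 1.7547 + 3.5094 = 5.2641 ≈ 5.264

5.264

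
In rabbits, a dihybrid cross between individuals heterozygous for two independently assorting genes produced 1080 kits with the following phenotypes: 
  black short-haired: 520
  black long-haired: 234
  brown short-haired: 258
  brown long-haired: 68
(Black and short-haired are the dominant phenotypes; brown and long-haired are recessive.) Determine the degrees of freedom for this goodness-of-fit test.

3

A dihybrid F₂ with independent assortment and complete dominance at both loci gives a 9:3:3:1 phenotypic ratio.
A goodness-of-fit test with 4 phenotype classes has df = 4 − 1 = 3.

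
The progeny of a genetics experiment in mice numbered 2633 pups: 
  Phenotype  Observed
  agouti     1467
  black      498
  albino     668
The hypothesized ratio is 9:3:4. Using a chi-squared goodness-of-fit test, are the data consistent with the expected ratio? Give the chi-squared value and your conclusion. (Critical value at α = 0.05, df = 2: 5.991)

Under the 9:3:4 hypothesis (Σ ratio = 16, N = 2633):
  agouti: 2633 × 9/16 = 1481.0625
  black: 2633 × 3/16 = 493.6875
  albino: 2633 × 4/16 = 658.25
χ² = Σ (O − E)² / E
  agouti: (1467 − 1481.0625)² / 1481.0625 = 0.1335
  black: (498 − 493.6875)² / 493.6875 = 0.0377
  albino: (668 − 658.25)² / 658.25 = 0.1444
χ² = 0.1335 + 0.0377 + 0.1444 = 0.3156 ≈ 0.316
Degrees of freedom = 3 − 1 = 2; critical value at α = 0.05 is 5.991.
Since 0.316 < 5.991, we fail to reject the null hypothesis — the data are consistent with the 9:3:4 ratio.

0.316; consistent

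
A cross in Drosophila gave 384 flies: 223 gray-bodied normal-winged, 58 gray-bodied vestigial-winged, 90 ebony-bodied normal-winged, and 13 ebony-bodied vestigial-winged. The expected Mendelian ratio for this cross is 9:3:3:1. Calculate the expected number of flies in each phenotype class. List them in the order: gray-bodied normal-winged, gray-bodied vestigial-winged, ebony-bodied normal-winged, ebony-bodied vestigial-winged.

Total ratio parts = 16. Expected numbers out of 384:
  gray-bodied normal-winged: 384 × 9/16 = 216
  gray-bodied vestigial-winged: 384 × 3/16 = 72
  ebony-bodied normal-winged: 384 × 3/16 = 72
  ebony-bodied vestigial-winged: 384 × 1/16 = 24

216, 72, 72, 24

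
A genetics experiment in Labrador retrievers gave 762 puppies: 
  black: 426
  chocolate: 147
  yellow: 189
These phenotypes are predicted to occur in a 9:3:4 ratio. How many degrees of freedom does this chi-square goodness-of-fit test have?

2

A goodness-of-fit test with 3 phenotype classes has df = 3 − 1 = 2.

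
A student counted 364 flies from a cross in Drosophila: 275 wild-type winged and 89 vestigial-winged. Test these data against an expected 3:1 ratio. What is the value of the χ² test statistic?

Expected counts for N = 364 under a 3:1 ratio (total parts = 4):
  wild-type winged: 364 × 3/4 = 273
  vestigial-winged: 364 × 1/4 = 91
χ² = Σ (O − E)² / E
  wild-type winged: (275 − 273)² / 273 = 0.0147
  vestigial-winged: (89 − 91)² / 91 = 0.0440
χ² = 0.0147 + 0.0440 = 0.0587 ≈ 0.059

0.059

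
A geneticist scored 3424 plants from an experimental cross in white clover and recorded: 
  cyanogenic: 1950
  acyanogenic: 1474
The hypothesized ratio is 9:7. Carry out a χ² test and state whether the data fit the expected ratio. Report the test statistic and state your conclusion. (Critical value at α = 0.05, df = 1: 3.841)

Total ratio parts = 16. Expected numbers out of 3424:
  cyanogenic: 3424 × 9/16 = 1926
  acyanogenic: 3424 × 7/16 = 1498
χ² = Σ (O − E)² / E
  cyanogenic: (1950 − 1926)² / 1926 = 0.2991
  acyanogenic: (1474 − 1498)² / 1498 = 0.3845
χ² = 0.2991 + 0.3845 = 0.6836 ≈ 0.684
Degrees of freedom = 2 − 1 = 1; critical value at α = 0.05 is 3.841.
Since 0.684 < 3.841, we fail to reject the null hypothesis — the data are consistent with the 9:7 ratio.

0.684; consistent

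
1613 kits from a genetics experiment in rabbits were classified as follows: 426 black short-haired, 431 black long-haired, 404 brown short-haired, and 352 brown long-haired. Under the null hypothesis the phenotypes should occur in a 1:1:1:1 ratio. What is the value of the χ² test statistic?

The 1:1:1:1 ratio has 4 parts, so with N = 1613 the expected counts are:
  black short-haired: 1613 × 1/4 = 403.25
  black long-haired: 1613 × 1/4 = 403.25
  brown short-haired: 1613 × 1/4 = 403.25
  brown long-haired: 1613 × 1/4 = 403.25
χ² = Σ (O − E)² / E
  black short-haired: (426 − 403.25)² / 403.25 = 1.2835
  black long-haired: (431 − 403.25)² / 403.25 = 1.9096
  brown short-haired: (404 − 403.25)² / 403.25 = 0.0014
  brown long-haired: (352 − 403.25)² / 403.25 = 6.5135
χ² = 1.2835 + 1.9096 + 0.0014 + 6.5135 = 9.708

9.708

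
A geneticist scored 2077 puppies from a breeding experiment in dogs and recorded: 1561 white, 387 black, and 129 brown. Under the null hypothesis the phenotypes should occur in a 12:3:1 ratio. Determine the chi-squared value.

Under the 12:3:1 hypothesis (Σ ratio = 16, N = 2077):
  white: 2077 × 12/16 = 1557.75
  black: 2077 × 3/16 = 389.4375
  brown: 2077 × 1/16 = 129.8125
χ² = Σ (O − E)² / E
  white: (1561 − 1557.75)² / 1557.75 = 0.0068
  black: (387 − 389.4375)² / 389.4375 = 0.0153
  brown: (129 − 129.8125)² / 129.8125 = 0.0051
χ² = 0.0068 + 0.0153 + 0.0051 = 0.0272 ≈ 0.027

0.027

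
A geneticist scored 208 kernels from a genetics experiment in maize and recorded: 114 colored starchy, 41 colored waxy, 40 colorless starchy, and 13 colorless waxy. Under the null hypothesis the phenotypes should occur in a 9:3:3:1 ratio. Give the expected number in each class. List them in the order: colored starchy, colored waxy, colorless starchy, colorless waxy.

117, 39, 39, 13

Under the 9:3:3:1 hypothesis (Σ ratio = 16, N = 208):
  colored starchy: 208 × 9/16 = 117
  colored waxy: 208 × 3/16 = 39
  colorless starchy: 208 × 3/16 = 39
  colorless waxy: 208 × 1/16 = 13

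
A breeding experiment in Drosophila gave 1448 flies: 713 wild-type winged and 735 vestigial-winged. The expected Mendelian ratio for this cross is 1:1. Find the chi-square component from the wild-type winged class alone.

Under the 1:1 hypothesis (Σ ratio = 2, N = 1448):
  wild-type winged: 1448 × 1/2 = 724
  vestigial-winged: 1448 × 1/2 = 724
Contribution of wild-type winged: (713 − 724)² / 724 = 0.1671

0.167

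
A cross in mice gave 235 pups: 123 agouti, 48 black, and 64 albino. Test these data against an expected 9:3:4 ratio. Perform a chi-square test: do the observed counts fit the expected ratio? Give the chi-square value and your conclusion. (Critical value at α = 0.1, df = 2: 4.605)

1.460; consistent

Under the 9:3:4 hypothesis (Σ ratio = 16, N = 235):
  agouti: 235 × 9/16 = 132.1875
  black: 235 × 3/16 = 44.0625
  albino: 235 × 4/16 = 58.75
χ² = Σ (O − E)² / E
  agouti: (123 − 132.1875)² / 132.1875 = 0.6386
  black: (48 − 44.0625)² / 44.0625 = 0.3519
  albino: (64 − 58.75)² / 58.75 = 0.4691
χ² = 0.6386 + 0.3519 + 0.4691 = 1.4596 ≈ 1.460
Degrees of freedom = 3 − 1 = 2; critical value at α = 0.1 is 4.605.
Since 1.460 < 4.605, we fail to reject the null hypothesis — the data are consistent with the 9:3:4 ratio.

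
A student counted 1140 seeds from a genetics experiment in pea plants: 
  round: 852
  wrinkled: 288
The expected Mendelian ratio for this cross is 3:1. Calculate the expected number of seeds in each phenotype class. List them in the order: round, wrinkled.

Total ratio parts = 4. Expected numbers out of 1140:
  round: 1140 × 3/4 = 855
  wrinkled: 1140 × 1/4 = 285

855, 285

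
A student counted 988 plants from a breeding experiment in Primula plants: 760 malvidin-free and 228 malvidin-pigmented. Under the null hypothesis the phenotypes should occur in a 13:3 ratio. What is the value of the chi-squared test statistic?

The 13:3 ratio has 16 parts, so with N = 988 the expected counts are:
  malvidin-free: 988 × 13/16 = 802.75
  malvidin-pigmented: 988 × 3/16 = 185.25
χ² = Σ (O − E)² / E
  malvidin-free: (760 − 802.75)² / 802.75 = 2.2766
  malvidin-pigmented: (228 − 185.25)² / 185.25 = 9.8654
χ² = 2.2766 + 9.8654 = 12.142

12.142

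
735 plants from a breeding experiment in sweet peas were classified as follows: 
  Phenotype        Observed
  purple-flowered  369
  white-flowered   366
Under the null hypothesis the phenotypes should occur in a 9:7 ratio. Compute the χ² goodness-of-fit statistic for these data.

10.917

Under the 9:7 hypothesis (Σ ratio = 16, N = 735):
  purple-flowered: 735 × 9/16 = 413.4375
  white-flowered: 735 × 7/16 = 321.5625
χ² = Σ (O − E)² / E
  purple-flowered: (369 − 413.4375)² / 413.4375 = 4.7763
  white-flowered: (366 − 321.5625)² / 321.5625 = 6.1409
χ² = 4.7763 + 6.1409 = 10.9172 ≈ 10.917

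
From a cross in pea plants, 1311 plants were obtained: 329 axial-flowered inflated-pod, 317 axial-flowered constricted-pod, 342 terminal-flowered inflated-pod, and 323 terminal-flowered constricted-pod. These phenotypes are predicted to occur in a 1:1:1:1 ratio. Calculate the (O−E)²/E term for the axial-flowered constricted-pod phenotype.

0.353

Total ratio parts = 4. Expected numbers out of 1311:
  axial-flowered inflated-pod: 1311 × 1/4 = 327.75
  axial-flowered constricted-pod: 1311 × 1/4 = 327.75
  terminal-flowered inflated-pod: 1311 × 1/4 = 327.75
  terminal-flowered constricted-pod: 1311 × 1/4 = 327.75
Contribution of axial-flowered constricted-pod: (317 − 327.75)² / 327.75 = 0.3526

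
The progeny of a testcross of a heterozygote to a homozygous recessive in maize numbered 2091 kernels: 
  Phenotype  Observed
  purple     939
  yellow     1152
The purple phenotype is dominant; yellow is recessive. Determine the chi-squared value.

21.697

A testcross of a heterozygote (Aa × aa) gives a 1:1 phenotypic ratio.
Expected counts for N = 2091 under a 1:1 ratio (total parts = 2):
  purple: 2091 × 1/2 = 1045.5
  yellow: 2091 × 1/2 = 1045.5
χ² = Σ (O − E)² / E
  purple: (939 − 1045.5)² / 1045.5 = 10.8486
  yellow: (1152 − 1045.5)² / 1045.5 = 10.8486
χ² = 10.8486 + 10.8486 = 21.6972 ≈ 21.697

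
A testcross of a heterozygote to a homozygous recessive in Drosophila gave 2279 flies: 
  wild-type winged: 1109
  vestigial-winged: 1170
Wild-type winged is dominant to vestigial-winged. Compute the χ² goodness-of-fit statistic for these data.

1.633

A testcross of a heterozygote (Aa × aa) gives a 1:1 phenotypic ratio.
Expected counts for N = 2279 under a 1:1 ratio (total parts = 2):
  wild-type winged: 2279 × 1/2 = 1139.5
  vestigial-winged: 2279 × 1/2 = 1139.5
χ² = Σ (O − E)² / E
  wild-type winged: (1109 − 1139.5)² / 1139.5 = 0.8164
  vestigial-winged: (1170 − 1139.5)² / 1139.5 = 0.8164
χ² = 0.8164 + 0.8164 = 1.6328 ≈ 1.633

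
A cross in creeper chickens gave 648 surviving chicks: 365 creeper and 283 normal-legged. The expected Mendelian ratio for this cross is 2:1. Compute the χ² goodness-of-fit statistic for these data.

Expected counts for N = 648 under a 2:1 ratio (total parts = 3):
  creeper: 648 × 2/3 = 432
  normal-legged: 648 × 1/3 = 216
χ² = Σ (O − E)² / E
  creeper: (365 − 432)² / 432 = 10.3912
  normal-legged: (283 − 216)² / 216 = 20.7824
χ² = 10.3912 + 20.7824 = 31.1736 ≈ 31.174

31.174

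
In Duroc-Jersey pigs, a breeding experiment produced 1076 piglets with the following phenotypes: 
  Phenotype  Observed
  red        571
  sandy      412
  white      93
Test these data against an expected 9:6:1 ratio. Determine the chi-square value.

Total ratio parts = 16. Expected numbers out of 1076:
  red: 1076 × 9/16 = 605.25
  sandy: 1076 × 6/16 = 403.5
  white: 1076 × 1/16 = 67.25
χ² = Σ (O − E)² / E
  red: (571 − 605.25)² / 605.25 = 1.9381
  sandy: (412 − 403.5)² / 403.5 = 0.1791
  white: (93 − 67.25)² / 67.25 = 9.8597
χ² = 1.9381 + 0.1791 + 9.8597 = 11.9769 ≈ 11.977

11.977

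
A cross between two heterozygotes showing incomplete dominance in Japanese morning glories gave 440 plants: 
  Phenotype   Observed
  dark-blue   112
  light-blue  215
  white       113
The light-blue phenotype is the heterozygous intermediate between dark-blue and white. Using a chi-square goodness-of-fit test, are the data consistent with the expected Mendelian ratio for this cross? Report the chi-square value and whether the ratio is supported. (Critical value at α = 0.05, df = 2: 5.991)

0.232; consistent

With incomplete dominance, a heterozygote × heterozygote cross gives a 1:2:1 phenotypic ratio.
The 1:2:1 ratio has 4 parts, so with N = 440 the expected counts are:
  dark-blue: 440 × 1/4 = 110
  light-blue: 440 × 2/4 = 220
  white: 440 × 1/4 = 110
χ² = Σ (O − E)² / E
  dark-blue: (112 − 110)² / 110 = 0.0364
  light-blue: (215 − 220)² / 220 = 0.1136
  white: (113 − 110)² / 110 = 0.0818
χ² = 0.0364 + 0.1136 + 0.0818 = 0.2318 ≈ 0.232
Degrees of freedom = 3 − 1 = 2; critical value at α = 0.05 is 5.991.
Since 0.232 < 5.991, we fail to reject the null hypothesis — the data are consistent with the 1:2:1 ratio.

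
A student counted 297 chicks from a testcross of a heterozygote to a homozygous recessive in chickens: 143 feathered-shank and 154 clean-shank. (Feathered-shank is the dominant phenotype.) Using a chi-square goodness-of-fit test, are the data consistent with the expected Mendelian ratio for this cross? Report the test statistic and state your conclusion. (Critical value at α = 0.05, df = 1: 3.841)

0.407; consistent

A testcross of a heterozygote (Aa × aa) gives a 1:1 phenotypic ratio.
The 1:1 ratio has 2 parts, so with N = 297 the expected counts are:
  feathered-shank: 297 × 1/2 = 148.5
  clean-shank: 297 × 1/2 = 148.5
χ² = Σ (O − E)² / E
  feathered-shank: (143 − 148.5)² / 148.5 = 0.2037
  clean-shank: (154 − 148.5)² / 148.5 = 0.2037
χ² = 0.2037 + 0.2037 = 0.4074 ≈ 0.407
Degrees of freedom = 2 − 1 = 1; critical value at α = 0.05 is 3.841.
Since 0.407 < 3.841, we fail to reject the null hypothesis — the data are consistent with the 1:1 ratio.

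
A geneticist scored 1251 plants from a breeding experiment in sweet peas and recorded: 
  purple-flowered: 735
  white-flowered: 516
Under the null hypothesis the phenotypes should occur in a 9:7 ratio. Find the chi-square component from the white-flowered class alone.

Under the 9:7 hypothesis (Σ ratio = 16, N = 1251):
  purple-flowered: 1251 × 9/16 = 703.6875
  white-flowered: 1251 × 7/16 = 547.3125
Contribution of white-flowered: (516 − 547.3125)² / 547.3125 = 1.7914

1.791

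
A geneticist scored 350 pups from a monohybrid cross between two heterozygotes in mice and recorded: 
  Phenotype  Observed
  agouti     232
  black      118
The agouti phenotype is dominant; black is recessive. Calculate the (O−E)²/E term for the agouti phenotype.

3.544

For a monohybrid cross between heterozygotes with complete dominance, the expected phenotypic ratio is 3:1.
Under the 3:1 hypothesis (Σ ratio = 4, N = 350):
  agouti: 350 × 3/4 = 262.5
  black: 350 × 1/4 = 87.5
Contribution of agouti: (232 − 262.5)² / 262.5 = 3.5438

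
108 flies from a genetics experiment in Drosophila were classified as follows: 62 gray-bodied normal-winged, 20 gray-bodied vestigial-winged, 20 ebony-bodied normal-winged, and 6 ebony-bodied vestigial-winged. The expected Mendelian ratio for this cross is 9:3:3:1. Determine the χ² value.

0.115

Expected counts for N = 108 under a 9:3:3:1 ratio (total parts = 16):
  gray-bodied normal-winged: 108 × 9/16 = 60.75
  gray-bodied vestigial-winged: 108 × 3/16 = 20.25
  ebony-bodied normal-winged: 108 × 3/16 = 20.25
  ebony-bodied vestigial-winged: 108 × 1/16 = 6.75
χ² = Σ (O − E)² / E
  gray-bodied normal-winged: (62 − 60.75)² / 60.75 = 0.0257
  gray-bodied vestigial-winged: (20 − 20.25)² / 20.25 = 0.0031
  ebony-bodied normal-winged: (20 − 20.25)² / 20.25 = 0.0031
  ebony-bodied vestigial-winged: (6 − 6.75)² / 6.75 = 0.0833
χ² = 0.0257 + 0.0031 + 0.0031 + 0.0833 = 0.1152 ≈ 0.115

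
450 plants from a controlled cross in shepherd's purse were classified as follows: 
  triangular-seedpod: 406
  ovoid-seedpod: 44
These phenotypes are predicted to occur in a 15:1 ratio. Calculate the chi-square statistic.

9.558

Under the 15:1 hypothesis (Σ ratio = 16, N = 450):
  triangular-seedpod: 450 × 15/16 = 421.875
  ovoid-seedpod: 450 × 1/16 = 28.125
χ² = Σ (O − E)² / E
  triangular-seedpod: (406 − 421.875)² / 421.875 = 0.5974
  ovoid-seedpod: (44 − 28.125)² / 28.125 = 8.9606
χ² = 0.5974 + 8.9606 = 9.558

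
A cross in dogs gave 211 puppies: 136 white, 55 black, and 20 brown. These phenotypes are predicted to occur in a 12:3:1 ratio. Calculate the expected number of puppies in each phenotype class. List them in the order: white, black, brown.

158.25, 39.5625, 13.1875

Total ratio parts = 16. Expected numbers out of 211:
  white: 211 × 12/16 = 158.25
  black: 211 × 3/16 = 39.5625
  brown: 211 × 1/16 = 13.1875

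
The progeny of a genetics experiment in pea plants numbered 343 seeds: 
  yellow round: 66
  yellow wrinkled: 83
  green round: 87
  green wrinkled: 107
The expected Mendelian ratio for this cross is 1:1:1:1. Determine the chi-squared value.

Total ratio parts = 4. Expected numbers out of 343:
  yellow round: 343 × 1/4 = 85.75
  yellow wrinkled: 343 × 1/4 = 85.75
  green round: 343 × 1/4 = 85.75
  green wrinkled: 343 × 1/4 = 85.75
χ² = Σ (O − E)² / E
  yellow round: (66 − 85.75)² / 85.75 = 4.5488
  yellow wrinkled: (83 − 85.75)² / 85.75 = 0.0882
  green round: (87 − 85.75)² / 85.75 = 0.0182
  green wrinkled: (107 − 85.75)² / 85.75 = 5.2660
χ² = 4.5488 + 0.0882 + 0.0182 + 5.2660 = 9.9212 ≈ 9.921

9.921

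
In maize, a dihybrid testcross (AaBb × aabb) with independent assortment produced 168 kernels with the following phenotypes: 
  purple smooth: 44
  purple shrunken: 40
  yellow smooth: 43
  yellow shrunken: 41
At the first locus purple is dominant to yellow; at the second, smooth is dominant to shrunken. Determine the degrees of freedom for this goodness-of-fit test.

3

A dihybrid testcross with independent assortment gives a 1:1:1:1 ratio.
A goodness-of-fit test with 4 phenotype classes has df = 4 − 1 = 3.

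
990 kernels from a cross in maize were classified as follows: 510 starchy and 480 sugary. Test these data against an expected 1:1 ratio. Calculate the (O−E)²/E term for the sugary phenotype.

0.455

Under the 1:1 hypothesis (Σ ratio = 2, N = 990):
  starchy: 990 × 1/2 = 495
  sugary: 990 × 1/2 = 495
Contribution of sugary: (480 − 495)² / 495 = 0.4545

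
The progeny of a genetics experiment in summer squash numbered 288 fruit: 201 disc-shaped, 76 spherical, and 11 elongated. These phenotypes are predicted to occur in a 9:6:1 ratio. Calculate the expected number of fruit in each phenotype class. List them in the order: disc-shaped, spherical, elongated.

162, 108, 18

Under the 9:6:1 hypothesis (Σ ratio = 16, N = 288):
  disc-shaped: 288 × 9/16 = 162
  spherical: 288 × 6/16 = 108
  elongated: 288 × 1/16 = 18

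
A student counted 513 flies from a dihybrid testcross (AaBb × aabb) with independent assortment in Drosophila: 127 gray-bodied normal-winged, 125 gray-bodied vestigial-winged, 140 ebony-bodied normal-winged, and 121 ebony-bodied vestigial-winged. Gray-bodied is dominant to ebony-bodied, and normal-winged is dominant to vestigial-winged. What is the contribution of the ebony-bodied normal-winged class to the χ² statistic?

1.077

A dihybrid testcross with independent assortment gives a 1:1:1:1 ratio.
The 1:1:1:1 ratio has 4 parts, so with N = 513 the expected counts are:
  gray-bodied normal-winged: 513 × 1/4 = 128.25
  gray-bodied vestigial-winged: 513 × 1/4 = 128.25
  ebony-bodied normal-winged: 513 × 1/4 = 128.25
  ebony-bodied vestigial-winged: 513 × 1/4 = 128.25
Contribution of ebony-bodied normal-winged: (140 − 128.25)² / 128.25 = 1.0765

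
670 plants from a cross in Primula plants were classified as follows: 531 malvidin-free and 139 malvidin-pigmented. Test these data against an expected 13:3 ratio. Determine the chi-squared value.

1.753

Expected counts for N = 670 under a 13:3 ratio (total parts = 16):
  malvidin-free: 670 × 13/16 = 544.375
  malvidin-pigmented: 670 × 3/16 = 125.625
χ² = Σ (O − E)² / E
  malvidin-free: (531 − 544.375)² / 544.375 = 0.3286
  malvidin-pigmented: (139 − 125.625)² / 125.625 = 1.4240
χ² = 0.3286 + 1.4240 = 1.7526 ≈ 1.753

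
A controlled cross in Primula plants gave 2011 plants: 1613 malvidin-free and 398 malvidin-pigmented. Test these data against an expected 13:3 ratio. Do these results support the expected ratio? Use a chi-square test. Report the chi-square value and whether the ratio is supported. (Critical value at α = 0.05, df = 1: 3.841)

The 13:3 ratio has 16 parts, so with N = 2011 the expected counts are:
  malvidin-free: 2011 × 13/16 = 1633.9375
  malvidin-pigmented: 2011 × 3/16 = 377.0625
χ² = Σ (O − E)² / E
  malvidin-free: (1613 − 1633.9375)² / 1633.9375 = 0.2683
  malvidin-pigmented: (398 − 377.0625)² / 377.0625 = 1.1626
χ² = 0.2683 + 1.1626 = 1.4309 ≈ 1.431
Degrees of freedom = 2 − 1 = 1; critical value at α = 0.05 is 3.841.
Since 1.431 < 3.841, we fail to reject the null hypothesis — the data are consistent with the 13:3 ratio.

1.431; consistent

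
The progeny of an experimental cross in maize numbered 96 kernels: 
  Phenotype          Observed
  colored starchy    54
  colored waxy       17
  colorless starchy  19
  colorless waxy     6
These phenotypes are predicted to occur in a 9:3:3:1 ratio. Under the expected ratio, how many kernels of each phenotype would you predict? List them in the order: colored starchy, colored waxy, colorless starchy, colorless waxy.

The 9:3:3:1 ratio has 16 parts, so with N = 96 the expected counts are:
  colored starchy: 96 × 9/16 = 54
  colored waxy: 96 × 3/16 = 18
  colorless starchy: 96 × 3/16 = 18
  colorless waxy: 96 × 1/16 = 6

54, 18, 18, 6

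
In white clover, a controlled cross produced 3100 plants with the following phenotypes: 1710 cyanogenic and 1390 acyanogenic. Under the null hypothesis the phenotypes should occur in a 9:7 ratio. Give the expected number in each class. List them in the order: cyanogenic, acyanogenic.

Total ratio parts = 16. Expected numbers out of 3100:
  cyanogenic: 3100 × 9/16 = 1743.75
  acyanogenic: 3100 × 7/16 = 1356.25

1743.75, 1356.25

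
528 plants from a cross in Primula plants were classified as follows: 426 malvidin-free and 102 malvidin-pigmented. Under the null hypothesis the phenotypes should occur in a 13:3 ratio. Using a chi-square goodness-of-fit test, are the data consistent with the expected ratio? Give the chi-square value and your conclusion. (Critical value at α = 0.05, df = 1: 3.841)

0.112; consistent

Total ratio parts = 16. Expected numbers out of 528:
  malvidin-free: 528 × 13/16 = 429
  malvidin-pigmented: 528 × 3/16 = 99
χ² = Σ (O − E)² / E
  malvidin-free: (426 − 429)² / 429 = 0.0210
  malvidin-pigmented: (102 − 99)² / 99 = 0.0909
χ² = 0.0210 + 0.0909 = 0.1119 ≈ 0.112
Degrees of freedom = 2 − 1 = 1; critical value at α = 0.05 is 3.841.
Since 0.112 < 3.841, we fail to reject the null hypothesis — the data are consistent with the 13:3 ratio.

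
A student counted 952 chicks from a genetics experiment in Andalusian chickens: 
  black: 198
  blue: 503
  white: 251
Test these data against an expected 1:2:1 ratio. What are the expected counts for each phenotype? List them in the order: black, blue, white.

Total ratio parts = 4. Expected numbers out of 952:
  black: 952 × 1/4 = 238
  blue: 952 × 2/4 = 476
  white: 952 × 1/4 = 238

238, 476, 238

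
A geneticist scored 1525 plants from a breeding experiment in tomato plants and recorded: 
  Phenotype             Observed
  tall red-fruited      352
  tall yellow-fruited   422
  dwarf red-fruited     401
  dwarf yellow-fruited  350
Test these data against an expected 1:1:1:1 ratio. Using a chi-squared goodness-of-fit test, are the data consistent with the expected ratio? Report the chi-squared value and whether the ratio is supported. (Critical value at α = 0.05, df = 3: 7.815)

The 1:1:1:1 ratio has 4 parts, so with N = 1525 the expected counts are:
  tall red-fruited: 1525 × 1/4 = 381.25
  tall yellow-fruited: 1525 × 1/4 = 381.25
  dwarf red-fruited: 1525 × 1/4 = 381.25
  dwarf yellow-fruited: 1525 × 1/4 = 381.25
χ² = Σ (O − E)² / E
  tall red-fruited: (352 − 381.25)² / 381.25 = 2.2441
  tall yellow-fruited: (422 − 381.25)² / 381.25 = 4.3556
  dwarf red-fruited: (401 − 381.25)² / 381.25 = 1.0231
  dwarf yellow-fruited: (350 − 381.25)² / 381.25 = 2.5615
χ² = 2.2441 + 4.3556 + 1.0231 + 2.5615 = 10.1843 ≈ 10.184
Degrees of freedom = 4 − 1 = 3; critical value at α = 0.05 is 7.815.
Since 10.184 > 7.815, we reject the null hypothesis — the data do not fit the 1:1:1:1 ratio.

10.184; not consistent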